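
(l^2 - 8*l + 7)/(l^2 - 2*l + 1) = (l - 7)/(l - 1)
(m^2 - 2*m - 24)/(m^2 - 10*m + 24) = (m + 4)/(m - 4)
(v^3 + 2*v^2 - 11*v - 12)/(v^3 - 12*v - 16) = (-v^3 - 2*v^2 + 11*v + 12)/(-v^3 + 12*v + 16)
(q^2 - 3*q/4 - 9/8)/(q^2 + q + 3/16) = 2*(2*q - 3)/(4*q + 1)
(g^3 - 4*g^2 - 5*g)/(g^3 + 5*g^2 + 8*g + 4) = g*(g - 5)/(g^2 + 4*g + 4)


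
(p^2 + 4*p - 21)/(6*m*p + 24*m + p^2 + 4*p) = (p^2 + 4*p - 21)/(6*m*p + 24*m + p^2 + 4*p)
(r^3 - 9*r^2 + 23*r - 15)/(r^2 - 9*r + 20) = (r^2 - 4*r + 3)/(r - 4)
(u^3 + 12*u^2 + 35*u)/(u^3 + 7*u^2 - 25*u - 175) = u/(u - 5)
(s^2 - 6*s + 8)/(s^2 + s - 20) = (s - 2)/(s + 5)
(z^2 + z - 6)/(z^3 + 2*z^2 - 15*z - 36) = (z - 2)/(z^2 - z - 12)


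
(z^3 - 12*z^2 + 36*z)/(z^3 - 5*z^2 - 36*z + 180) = z*(z - 6)/(z^2 + z - 30)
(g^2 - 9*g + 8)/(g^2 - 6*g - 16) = (g - 1)/(g + 2)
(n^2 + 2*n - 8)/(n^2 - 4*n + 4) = (n + 4)/(n - 2)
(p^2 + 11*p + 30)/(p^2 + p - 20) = (p + 6)/(p - 4)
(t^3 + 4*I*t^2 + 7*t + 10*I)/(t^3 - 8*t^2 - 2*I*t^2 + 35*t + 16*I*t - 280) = (t^2 - I*t + 2)/(t^2 - t*(8 + 7*I) + 56*I)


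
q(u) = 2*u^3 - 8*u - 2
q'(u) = 6*u^2 - 8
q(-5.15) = -233.98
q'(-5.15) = 151.14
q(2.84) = 21.09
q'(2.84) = 40.39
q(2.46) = 8.09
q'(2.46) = 28.31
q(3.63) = 64.62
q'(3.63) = 71.06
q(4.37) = 129.95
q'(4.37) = 106.58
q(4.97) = 203.77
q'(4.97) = 140.21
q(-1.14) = 4.16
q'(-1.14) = -0.20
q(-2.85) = -25.50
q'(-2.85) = 40.74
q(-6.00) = -386.00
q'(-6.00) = 208.00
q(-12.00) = -3362.00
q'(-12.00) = 856.00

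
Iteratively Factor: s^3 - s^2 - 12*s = (s - 4)*(s^2 + 3*s) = s*(s - 4)*(s + 3)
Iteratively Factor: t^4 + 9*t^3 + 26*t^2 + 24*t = (t + 4)*(t^3 + 5*t^2 + 6*t) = (t + 3)*(t + 4)*(t^2 + 2*t) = (t + 2)*(t + 3)*(t + 4)*(t)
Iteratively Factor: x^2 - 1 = (x + 1)*(x - 1)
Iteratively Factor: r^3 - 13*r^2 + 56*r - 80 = (r - 5)*(r^2 - 8*r + 16) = (r - 5)*(r - 4)*(r - 4)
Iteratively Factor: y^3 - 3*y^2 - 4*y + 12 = (y - 2)*(y^2 - y - 6) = (y - 3)*(y - 2)*(y + 2)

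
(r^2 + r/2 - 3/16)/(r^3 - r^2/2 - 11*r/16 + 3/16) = 1/(r - 1)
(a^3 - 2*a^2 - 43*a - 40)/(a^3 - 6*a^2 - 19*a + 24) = (a^2 + 6*a + 5)/(a^2 + 2*a - 3)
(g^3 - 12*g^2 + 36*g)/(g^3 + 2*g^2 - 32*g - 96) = g*(g - 6)/(g^2 + 8*g + 16)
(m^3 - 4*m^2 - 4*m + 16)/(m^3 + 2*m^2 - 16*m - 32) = (m - 2)/(m + 4)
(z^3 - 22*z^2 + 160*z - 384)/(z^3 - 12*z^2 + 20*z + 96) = (z - 8)/(z + 2)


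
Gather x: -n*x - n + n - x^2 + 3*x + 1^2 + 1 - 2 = -x^2 + x*(3 - n)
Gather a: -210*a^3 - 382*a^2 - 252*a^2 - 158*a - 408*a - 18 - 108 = -210*a^3 - 634*a^2 - 566*a - 126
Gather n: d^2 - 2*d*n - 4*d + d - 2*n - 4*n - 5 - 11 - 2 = d^2 - 3*d + n*(-2*d - 6) - 18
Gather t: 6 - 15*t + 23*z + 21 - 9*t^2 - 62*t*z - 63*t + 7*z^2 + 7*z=-9*t^2 + t*(-62*z - 78) + 7*z^2 + 30*z + 27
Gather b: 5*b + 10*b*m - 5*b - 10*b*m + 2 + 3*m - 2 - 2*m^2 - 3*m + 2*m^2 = 0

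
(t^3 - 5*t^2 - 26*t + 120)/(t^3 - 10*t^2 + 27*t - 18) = (t^2 + t - 20)/(t^2 - 4*t + 3)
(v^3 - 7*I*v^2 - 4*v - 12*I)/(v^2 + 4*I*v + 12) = (v^2 - 5*I*v + 6)/(v + 6*I)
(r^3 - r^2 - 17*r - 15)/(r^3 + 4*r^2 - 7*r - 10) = (r^2 - 2*r - 15)/(r^2 + 3*r - 10)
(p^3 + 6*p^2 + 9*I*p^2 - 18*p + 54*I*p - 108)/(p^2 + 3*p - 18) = (p^2 + 9*I*p - 18)/(p - 3)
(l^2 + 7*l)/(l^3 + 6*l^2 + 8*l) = (l + 7)/(l^2 + 6*l + 8)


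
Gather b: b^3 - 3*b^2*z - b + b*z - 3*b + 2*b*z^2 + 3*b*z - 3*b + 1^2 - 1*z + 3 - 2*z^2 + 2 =b^3 - 3*b^2*z + b*(2*z^2 + 4*z - 7) - 2*z^2 - z + 6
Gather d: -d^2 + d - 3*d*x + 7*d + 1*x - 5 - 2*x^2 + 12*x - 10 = -d^2 + d*(8 - 3*x) - 2*x^2 + 13*x - 15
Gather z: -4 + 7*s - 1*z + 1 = 7*s - z - 3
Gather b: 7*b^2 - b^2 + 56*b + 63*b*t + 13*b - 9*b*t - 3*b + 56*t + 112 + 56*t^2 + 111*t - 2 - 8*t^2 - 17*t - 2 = 6*b^2 + b*(54*t + 66) + 48*t^2 + 150*t + 108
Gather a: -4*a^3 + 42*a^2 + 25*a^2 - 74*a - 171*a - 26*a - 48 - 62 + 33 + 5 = -4*a^3 + 67*a^2 - 271*a - 72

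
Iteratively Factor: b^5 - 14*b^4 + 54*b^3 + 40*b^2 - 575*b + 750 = (b - 5)*(b^4 - 9*b^3 + 9*b^2 + 85*b - 150) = (b - 5)^2*(b^3 - 4*b^2 - 11*b + 30) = (b - 5)^2*(b - 2)*(b^2 - 2*b - 15) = (b - 5)^3*(b - 2)*(b + 3)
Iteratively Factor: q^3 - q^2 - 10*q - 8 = (q + 2)*(q^2 - 3*q - 4) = (q + 1)*(q + 2)*(q - 4)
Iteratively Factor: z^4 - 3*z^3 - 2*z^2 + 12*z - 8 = (z + 2)*(z^3 - 5*z^2 + 8*z - 4) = (z - 2)*(z + 2)*(z^2 - 3*z + 2) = (z - 2)^2*(z + 2)*(z - 1)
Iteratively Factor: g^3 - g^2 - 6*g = (g - 3)*(g^2 + 2*g) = (g - 3)*(g + 2)*(g)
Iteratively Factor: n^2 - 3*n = (n - 3)*(n)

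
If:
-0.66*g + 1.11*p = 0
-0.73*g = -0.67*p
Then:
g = 0.00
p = 0.00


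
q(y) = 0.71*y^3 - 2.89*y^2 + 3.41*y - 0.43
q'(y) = 2.13*y^2 - 5.78*y + 3.41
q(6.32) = 84.92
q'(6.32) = 51.96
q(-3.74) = -90.75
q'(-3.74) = 54.82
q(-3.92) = -100.97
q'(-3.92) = 58.80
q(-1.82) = -20.49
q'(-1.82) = 20.99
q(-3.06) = -58.27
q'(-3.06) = 41.04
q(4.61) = 23.43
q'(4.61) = 22.03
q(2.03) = 0.52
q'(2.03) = 0.45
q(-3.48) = -77.22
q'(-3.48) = 49.32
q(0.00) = -0.43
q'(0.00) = 3.41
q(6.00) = 69.35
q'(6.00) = 45.41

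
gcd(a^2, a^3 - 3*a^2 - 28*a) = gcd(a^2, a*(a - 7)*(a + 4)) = a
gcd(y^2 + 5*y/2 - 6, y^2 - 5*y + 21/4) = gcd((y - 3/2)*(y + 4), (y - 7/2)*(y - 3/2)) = y - 3/2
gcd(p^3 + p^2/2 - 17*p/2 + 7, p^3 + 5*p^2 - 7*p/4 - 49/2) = p^2 + 3*p/2 - 7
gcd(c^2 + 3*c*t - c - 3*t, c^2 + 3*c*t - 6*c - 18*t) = c + 3*t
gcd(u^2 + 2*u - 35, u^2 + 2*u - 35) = u^2 + 2*u - 35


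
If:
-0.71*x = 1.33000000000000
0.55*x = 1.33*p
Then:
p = -0.77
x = -1.87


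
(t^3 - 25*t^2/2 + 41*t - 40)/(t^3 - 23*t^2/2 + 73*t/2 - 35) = (t - 8)/(t - 7)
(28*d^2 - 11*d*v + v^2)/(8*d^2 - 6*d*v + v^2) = (-7*d + v)/(-2*d + v)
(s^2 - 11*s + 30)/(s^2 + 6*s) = (s^2 - 11*s + 30)/(s*(s + 6))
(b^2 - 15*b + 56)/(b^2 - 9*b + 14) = (b - 8)/(b - 2)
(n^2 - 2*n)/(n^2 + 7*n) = (n - 2)/(n + 7)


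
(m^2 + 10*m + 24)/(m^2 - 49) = (m^2 + 10*m + 24)/(m^2 - 49)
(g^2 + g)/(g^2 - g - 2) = g/(g - 2)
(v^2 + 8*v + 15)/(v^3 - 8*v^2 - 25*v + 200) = (v + 3)/(v^2 - 13*v + 40)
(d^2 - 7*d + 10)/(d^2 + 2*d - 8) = (d - 5)/(d + 4)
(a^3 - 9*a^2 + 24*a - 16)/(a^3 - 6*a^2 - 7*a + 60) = (a^2 - 5*a + 4)/(a^2 - 2*a - 15)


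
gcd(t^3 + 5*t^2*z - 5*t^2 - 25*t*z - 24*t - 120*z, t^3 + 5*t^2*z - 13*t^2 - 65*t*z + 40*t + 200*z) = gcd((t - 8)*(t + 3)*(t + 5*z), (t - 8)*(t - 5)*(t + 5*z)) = t^2 + 5*t*z - 8*t - 40*z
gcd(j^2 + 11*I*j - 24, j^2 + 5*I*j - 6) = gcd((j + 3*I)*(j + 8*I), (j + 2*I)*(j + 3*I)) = j + 3*I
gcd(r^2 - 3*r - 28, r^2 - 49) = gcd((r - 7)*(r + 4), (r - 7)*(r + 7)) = r - 7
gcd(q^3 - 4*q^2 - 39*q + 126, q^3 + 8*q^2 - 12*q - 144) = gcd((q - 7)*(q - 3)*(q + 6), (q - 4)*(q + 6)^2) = q + 6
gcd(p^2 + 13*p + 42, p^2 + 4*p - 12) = p + 6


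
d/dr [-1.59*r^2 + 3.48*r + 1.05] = 3.48 - 3.18*r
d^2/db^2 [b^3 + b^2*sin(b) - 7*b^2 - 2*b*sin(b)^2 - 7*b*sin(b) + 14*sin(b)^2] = -b^2*sin(b) + 7*b*sin(b) + 4*b*cos(b) - 4*b*cos(2*b) + 6*b + 2*sin(b) - 4*sin(2*b) - 14*cos(b) + 28*cos(2*b) - 14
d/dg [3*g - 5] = 3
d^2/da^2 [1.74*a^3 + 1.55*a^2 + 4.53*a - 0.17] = 10.44*a + 3.1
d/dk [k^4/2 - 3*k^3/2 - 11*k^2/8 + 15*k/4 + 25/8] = 2*k^3 - 9*k^2/2 - 11*k/4 + 15/4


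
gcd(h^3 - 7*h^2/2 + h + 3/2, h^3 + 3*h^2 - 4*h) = h - 1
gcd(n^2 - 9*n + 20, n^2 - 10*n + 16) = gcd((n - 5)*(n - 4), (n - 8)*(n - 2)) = 1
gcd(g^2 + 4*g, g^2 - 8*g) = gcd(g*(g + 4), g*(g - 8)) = g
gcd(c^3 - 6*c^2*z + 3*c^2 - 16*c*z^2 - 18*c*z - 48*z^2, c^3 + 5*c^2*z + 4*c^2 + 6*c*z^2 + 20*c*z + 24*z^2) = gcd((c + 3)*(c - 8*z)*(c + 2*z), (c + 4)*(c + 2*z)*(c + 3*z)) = c + 2*z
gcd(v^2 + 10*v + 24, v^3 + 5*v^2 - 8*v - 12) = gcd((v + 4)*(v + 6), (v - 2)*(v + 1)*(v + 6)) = v + 6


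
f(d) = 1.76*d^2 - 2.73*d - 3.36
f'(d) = 3.52*d - 2.73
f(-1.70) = 6.37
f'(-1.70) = -8.71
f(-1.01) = 1.19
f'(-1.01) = -6.29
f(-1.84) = 7.62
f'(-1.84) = -9.21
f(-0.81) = 0.01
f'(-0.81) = -5.58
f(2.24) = -0.64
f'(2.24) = 5.15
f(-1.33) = 3.38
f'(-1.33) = -7.41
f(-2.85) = 18.72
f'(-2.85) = -12.76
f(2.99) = 4.21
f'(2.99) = 7.79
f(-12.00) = 282.84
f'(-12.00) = -44.97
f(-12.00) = 282.84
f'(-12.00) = -44.97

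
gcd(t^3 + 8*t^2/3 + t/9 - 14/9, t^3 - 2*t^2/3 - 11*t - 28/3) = t^2 + 10*t/3 + 7/3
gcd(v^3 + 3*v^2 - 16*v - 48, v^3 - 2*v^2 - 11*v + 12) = v^2 - v - 12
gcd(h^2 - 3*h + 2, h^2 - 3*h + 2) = h^2 - 3*h + 2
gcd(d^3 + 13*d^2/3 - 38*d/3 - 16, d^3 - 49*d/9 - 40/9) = d^2 - 5*d/3 - 8/3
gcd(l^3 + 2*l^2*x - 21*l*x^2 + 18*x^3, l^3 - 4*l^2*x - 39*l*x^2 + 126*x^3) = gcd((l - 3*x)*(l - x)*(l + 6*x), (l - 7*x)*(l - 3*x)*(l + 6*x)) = -l^2 - 3*l*x + 18*x^2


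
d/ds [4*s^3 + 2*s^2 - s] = 12*s^2 + 4*s - 1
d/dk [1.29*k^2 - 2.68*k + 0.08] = 2.58*k - 2.68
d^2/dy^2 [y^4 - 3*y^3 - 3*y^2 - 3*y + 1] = 12*y^2 - 18*y - 6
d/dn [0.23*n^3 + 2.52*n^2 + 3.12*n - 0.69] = 0.69*n^2 + 5.04*n + 3.12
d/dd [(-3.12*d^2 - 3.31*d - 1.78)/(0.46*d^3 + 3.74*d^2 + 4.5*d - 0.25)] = (1.4352*d^4 + 3.0452*d^3 + 0.7958*d^2 + 14.8744*d + 8.8375)/(0.2116*d^6 + 3.4408*d^5 + 18.1276*d^4 + 33.43*d^3 + 18.38*d^2 - 2.25*d + 0.0625)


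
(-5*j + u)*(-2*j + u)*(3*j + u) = 30*j^3 - 11*j^2*u - 4*j*u^2 + u^3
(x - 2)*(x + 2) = x^2 - 4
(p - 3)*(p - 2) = p^2 - 5*p + 6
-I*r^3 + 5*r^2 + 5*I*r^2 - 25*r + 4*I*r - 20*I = (r - 5)*(r + 4*I)*(-I*r + 1)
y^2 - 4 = (y - 2)*(y + 2)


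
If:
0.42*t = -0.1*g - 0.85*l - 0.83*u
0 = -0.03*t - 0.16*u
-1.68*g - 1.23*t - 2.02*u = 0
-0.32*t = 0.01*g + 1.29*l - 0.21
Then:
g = 11.32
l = 5.62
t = -22.35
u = 4.19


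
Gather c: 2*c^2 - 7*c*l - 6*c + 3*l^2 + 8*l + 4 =2*c^2 + c*(-7*l - 6) + 3*l^2 + 8*l + 4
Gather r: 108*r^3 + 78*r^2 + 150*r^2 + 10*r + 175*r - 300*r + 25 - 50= 108*r^3 + 228*r^2 - 115*r - 25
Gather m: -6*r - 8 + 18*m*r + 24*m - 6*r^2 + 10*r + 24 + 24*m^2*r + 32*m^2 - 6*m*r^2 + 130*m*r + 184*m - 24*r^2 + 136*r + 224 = m^2*(24*r + 32) + m*(-6*r^2 + 148*r + 208) - 30*r^2 + 140*r + 240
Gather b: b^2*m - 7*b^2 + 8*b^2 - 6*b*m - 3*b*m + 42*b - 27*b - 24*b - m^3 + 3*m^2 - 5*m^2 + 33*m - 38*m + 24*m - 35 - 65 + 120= b^2*(m + 1) + b*(-9*m - 9) - m^3 - 2*m^2 + 19*m + 20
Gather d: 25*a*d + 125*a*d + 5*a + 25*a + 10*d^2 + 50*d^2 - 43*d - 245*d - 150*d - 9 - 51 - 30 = 30*a + 60*d^2 + d*(150*a - 438) - 90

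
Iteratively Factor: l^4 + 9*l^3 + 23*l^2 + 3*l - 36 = (l + 3)*(l^3 + 6*l^2 + 5*l - 12) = (l - 1)*(l + 3)*(l^2 + 7*l + 12) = (l - 1)*(l + 3)^2*(l + 4)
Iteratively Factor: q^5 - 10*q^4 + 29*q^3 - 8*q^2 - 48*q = (q - 4)*(q^4 - 6*q^3 + 5*q^2 + 12*q) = (q - 4)*(q + 1)*(q^3 - 7*q^2 + 12*q) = (q - 4)*(q - 3)*(q + 1)*(q^2 - 4*q) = (q - 4)^2*(q - 3)*(q + 1)*(q)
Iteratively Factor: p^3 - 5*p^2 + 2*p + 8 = (p - 2)*(p^2 - 3*p - 4) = (p - 2)*(p + 1)*(p - 4)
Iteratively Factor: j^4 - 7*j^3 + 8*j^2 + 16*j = (j)*(j^3 - 7*j^2 + 8*j + 16) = j*(j + 1)*(j^2 - 8*j + 16) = j*(j - 4)*(j + 1)*(j - 4)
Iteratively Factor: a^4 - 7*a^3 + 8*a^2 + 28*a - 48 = (a - 2)*(a^3 - 5*a^2 - 2*a + 24) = (a - 3)*(a - 2)*(a^2 - 2*a - 8) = (a - 3)*(a - 2)*(a + 2)*(a - 4)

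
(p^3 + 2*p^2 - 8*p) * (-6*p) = -6*p^4 - 12*p^3 + 48*p^2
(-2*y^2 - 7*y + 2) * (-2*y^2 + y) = 4*y^4 + 12*y^3 - 11*y^2 + 2*y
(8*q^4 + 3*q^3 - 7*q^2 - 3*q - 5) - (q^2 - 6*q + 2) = 8*q^4 + 3*q^3 - 8*q^2 + 3*q - 7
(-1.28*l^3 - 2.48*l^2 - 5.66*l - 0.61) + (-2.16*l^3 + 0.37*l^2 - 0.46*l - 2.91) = -3.44*l^3 - 2.11*l^2 - 6.12*l - 3.52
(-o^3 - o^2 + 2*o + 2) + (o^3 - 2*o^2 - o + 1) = -3*o^2 + o + 3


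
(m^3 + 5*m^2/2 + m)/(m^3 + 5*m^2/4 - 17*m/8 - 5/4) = 4*m/(4*m - 5)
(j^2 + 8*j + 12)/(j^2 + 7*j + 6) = (j + 2)/(j + 1)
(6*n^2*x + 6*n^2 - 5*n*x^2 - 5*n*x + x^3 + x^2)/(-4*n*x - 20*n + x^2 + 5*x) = (-6*n^2*x - 6*n^2 + 5*n*x^2 + 5*n*x - x^3 - x^2)/(4*n*x + 20*n - x^2 - 5*x)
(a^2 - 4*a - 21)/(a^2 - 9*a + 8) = (a^2 - 4*a - 21)/(a^2 - 9*a + 8)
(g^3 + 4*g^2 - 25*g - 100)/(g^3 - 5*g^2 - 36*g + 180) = (g^2 + 9*g + 20)/(g^2 - 36)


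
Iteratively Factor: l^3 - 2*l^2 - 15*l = (l)*(l^2 - 2*l - 15) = l*(l - 5)*(l + 3)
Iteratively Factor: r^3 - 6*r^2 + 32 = (r - 4)*(r^2 - 2*r - 8) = (r - 4)*(r + 2)*(r - 4)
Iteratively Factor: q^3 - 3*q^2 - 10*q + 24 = (q - 4)*(q^2 + q - 6) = (q - 4)*(q - 2)*(q + 3)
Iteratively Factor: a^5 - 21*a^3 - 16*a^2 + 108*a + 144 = (a - 4)*(a^4 + 4*a^3 - 5*a^2 - 36*a - 36) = (a - 4)*(a + 2)*(a^3 + 2*a^2 - 9*a - 18) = (a - 4)*(a + 2)*(a + 3)*(a^2 - a - 6) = (a - 4)*(a + 2)^2*(a + 3)*(a - 3)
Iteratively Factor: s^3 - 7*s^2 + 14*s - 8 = (s - 4)*(s^2 - 3*s + 2) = (s - 4)*(s - 1)*(s - 2)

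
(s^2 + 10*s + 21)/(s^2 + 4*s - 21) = (s + 3)/(s - 3)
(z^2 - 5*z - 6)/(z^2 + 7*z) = (z^2 - 5*z - 6)/(z*(z + 7))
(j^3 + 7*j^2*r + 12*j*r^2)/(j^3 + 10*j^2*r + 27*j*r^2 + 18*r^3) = j*(j + 4*r)/(j^2 + 7*j*r + 6*r^2)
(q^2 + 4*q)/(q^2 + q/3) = 3*(q + 4)/(3*q + 1)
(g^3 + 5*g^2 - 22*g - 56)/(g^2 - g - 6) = (g^2 + 3*g - 28)/(g - 3)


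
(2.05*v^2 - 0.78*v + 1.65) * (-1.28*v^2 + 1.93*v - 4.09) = -2.624*v^4 + 4.9549*v^3 - 12.0019*v^2 + 6.3747*v - 6.7485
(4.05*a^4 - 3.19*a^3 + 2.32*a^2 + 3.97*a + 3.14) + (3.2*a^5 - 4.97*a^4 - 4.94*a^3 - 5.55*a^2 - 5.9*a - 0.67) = 3.2*a^5 - 0.92*a^4 - 8.13*a^3 - 3.23*a^2 - 1.93*a + 2.47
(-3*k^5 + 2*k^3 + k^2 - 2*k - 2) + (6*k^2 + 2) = -3*k^5 + 2*k^3 + 7*k^2 - 2*k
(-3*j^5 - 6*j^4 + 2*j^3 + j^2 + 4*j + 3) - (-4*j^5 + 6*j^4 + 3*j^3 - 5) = j^5 - 12*j^4 - j^3 + j^2 + 4*j + 8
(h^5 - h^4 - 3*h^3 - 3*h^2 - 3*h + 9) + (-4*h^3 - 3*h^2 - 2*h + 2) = h^5 - h^4 - 7*h^3 - 6*h^2 - 5*h + 11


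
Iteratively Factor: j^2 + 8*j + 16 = (j + 4)*(j + 4)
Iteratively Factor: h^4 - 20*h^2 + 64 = (h - 2)*(h^3 + 2*h^2 - 16*h - 32) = (h - 4)*(h - 2)*(h^2 + 6*h + 8) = (h - 4)*(h - 2)*(h + 2)*(h + 4)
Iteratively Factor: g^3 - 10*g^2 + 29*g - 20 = (g - 5)*(g^2 - 5*g + 4) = (g - 5)*(g - 4)*(g - 1)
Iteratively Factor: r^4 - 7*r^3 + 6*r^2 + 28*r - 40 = (r + 2)*(r^3 - 9*r^2 + 24*r - 20) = (r - 5)*(r + 2)*(r^2 - 4*r + 4) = (r - 5)*(r - 2)*(r + 2)*(r - 2)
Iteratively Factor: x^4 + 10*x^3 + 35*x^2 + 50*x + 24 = (x + 3)*(x^3 + 7*x^2 + 14*x + 8) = (x + 3)*(x + 4)*(x^2 + 3*x + 2) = (x + 2)*(x + 3)*(x + 4)*(x + 1)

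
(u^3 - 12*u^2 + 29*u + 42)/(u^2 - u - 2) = (u^2 - 13*u + 42)/(u - 2)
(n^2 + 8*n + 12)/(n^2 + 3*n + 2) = (n + 6)/(n + 1)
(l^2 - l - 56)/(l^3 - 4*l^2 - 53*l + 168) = 1/(l - 3)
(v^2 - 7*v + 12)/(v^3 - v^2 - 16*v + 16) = (v - 3)/(v^2 + 3*v - 4)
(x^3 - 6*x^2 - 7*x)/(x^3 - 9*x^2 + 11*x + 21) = x/(x - 3)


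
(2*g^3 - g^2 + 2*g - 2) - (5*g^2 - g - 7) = 2*g^3 - 6*g^2 + 3*g + 5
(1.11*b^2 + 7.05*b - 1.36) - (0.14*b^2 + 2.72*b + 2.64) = 0.97*b^2 + 4.33*b - 4.0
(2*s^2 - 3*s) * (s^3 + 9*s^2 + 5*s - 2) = 2*s^5 + 15*s^4 - 17*s^3 - 19*s^2 + 6*s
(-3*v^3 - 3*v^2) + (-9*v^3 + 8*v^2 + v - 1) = -12*v^3 + 5*v^2 + v - 1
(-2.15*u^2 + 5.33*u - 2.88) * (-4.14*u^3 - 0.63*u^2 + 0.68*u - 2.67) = 8.901*u^5 - 20.7117*u^4 + 7.1033*u^3 + 11.1793*u^2 - 16.1895*u + 7.6896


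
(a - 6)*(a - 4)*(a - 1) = a^3 - 11*a^2 + 34*a - 24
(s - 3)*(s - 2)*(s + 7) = s^3 + 2*s^2 - 29*s + 42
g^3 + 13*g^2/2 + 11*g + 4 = (g + 1/2)*(g + 2)*(g + 4)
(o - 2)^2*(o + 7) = o^3 + 3*o^2 - 24*o + 28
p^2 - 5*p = p*(p - 5)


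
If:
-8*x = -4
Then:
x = 1/2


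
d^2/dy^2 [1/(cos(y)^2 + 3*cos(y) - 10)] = (-4*sin(y)^4 + 51*sin(y)^2 - 75*cos(y)/4 - 9*cos(3*y)/4 - 9)/((cos(y) - 2)^3*(cos(y) + 5)^3)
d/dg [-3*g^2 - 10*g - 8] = -6*g - 10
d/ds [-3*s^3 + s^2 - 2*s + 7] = -9*s^2 + 2*s - 2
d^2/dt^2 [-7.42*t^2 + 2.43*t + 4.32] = -14.8400000000000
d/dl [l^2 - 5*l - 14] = 2*l - 5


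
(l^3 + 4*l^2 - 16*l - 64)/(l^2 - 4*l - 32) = (l^2 - 16)/(l - 8)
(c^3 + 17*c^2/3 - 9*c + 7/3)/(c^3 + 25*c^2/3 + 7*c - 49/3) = (3*c - 1)/(3*c + 7)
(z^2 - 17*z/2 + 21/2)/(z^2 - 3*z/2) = (z - 7)/z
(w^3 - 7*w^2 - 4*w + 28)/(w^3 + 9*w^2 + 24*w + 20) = (w^2 - 9*w + 14)/(w^2 + 7*w + 10)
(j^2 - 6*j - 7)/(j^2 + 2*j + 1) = (j - 7)/(j + 1)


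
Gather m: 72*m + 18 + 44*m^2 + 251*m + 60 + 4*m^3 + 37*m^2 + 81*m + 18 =4*m^3 + 81*m^2 + 404*m + 96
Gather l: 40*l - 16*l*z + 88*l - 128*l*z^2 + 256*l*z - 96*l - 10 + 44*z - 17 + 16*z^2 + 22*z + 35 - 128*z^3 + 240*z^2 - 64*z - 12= l*(-128*z^2 + 240*z + 32) - 128*z^3 + 256*z^2 + 2*z - 4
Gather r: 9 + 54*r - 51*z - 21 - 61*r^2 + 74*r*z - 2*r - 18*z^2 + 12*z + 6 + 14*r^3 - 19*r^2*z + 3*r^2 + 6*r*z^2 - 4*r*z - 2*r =14*r^3 + r^2*(-19*z - 58) + r*(6*z^2 + 70*z + 50) - 18*z^2 - 39*z - 6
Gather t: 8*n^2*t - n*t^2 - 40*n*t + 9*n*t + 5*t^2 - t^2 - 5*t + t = t^2*(4 - n) + t*(8*n^2 - 31*n - 4)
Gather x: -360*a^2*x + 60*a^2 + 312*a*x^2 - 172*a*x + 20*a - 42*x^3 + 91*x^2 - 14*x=60*a^2 + 20*a - 42*x^3 + x^2*(312*a + 91) + x*(-360*a^2 - 172*a - 14)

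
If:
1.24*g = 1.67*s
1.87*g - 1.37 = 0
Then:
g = 0.73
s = 0.54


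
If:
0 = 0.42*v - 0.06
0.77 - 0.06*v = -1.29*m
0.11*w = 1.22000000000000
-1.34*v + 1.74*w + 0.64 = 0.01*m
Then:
No Solution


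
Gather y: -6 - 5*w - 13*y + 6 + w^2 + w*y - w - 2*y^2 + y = w^2 - 6*w - 2*y^2 + y*(w - 12)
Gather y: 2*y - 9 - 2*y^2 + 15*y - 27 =-2*y^2 + 17*y - 36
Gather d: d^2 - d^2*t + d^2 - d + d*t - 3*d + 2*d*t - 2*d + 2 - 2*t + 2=d^2*(2 - t) + d*(3*t - 6) - 2*t + 4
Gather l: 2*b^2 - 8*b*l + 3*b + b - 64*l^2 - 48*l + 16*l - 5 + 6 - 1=2*b^2 + 4*b - 64*l^2 + l*(-8*b - 32)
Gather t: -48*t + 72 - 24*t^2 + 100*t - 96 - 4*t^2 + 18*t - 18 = -28*t^2 + 70*t - 42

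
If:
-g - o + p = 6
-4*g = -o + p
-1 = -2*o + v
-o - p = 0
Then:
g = -6/5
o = -12/5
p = 12/5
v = -29/5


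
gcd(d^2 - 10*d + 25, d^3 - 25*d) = d - 5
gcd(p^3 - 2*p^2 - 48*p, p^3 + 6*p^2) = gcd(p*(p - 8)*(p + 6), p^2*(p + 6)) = p^2 + 6*p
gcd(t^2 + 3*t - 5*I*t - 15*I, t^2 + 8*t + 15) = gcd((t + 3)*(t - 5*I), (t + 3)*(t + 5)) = t + 3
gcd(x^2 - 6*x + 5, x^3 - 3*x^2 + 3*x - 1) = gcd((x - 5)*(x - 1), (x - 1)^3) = x - 1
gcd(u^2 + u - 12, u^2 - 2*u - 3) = u - 3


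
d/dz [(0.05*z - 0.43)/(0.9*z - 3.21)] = (0.20385*z - 0.727065)/(0.9*z - 3.21)^3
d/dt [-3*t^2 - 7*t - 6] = -6*t - 7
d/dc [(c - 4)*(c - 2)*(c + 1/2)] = 3*c^2 - 11*c + 5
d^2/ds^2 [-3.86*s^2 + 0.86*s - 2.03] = -7.72000000000000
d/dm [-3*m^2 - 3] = -6*m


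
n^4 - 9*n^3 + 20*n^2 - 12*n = n*(n - 6)*(n - 2)*(n - 1)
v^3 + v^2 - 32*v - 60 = (v - 6)*(v + 2)*(v + 5)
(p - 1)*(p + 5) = p^2 + 4*p - 5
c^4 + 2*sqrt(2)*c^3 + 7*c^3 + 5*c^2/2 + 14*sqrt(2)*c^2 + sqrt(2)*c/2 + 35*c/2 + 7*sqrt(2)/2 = (c + 7)*(c + sqrt(2)/2)^2*(c + sqrt(2))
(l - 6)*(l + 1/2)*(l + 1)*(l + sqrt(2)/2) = l^4 - 9*l^3/2 + sqrt(2)*l^3/2 - 17*l^2/2 - 9*sqrt(2)*l^2/4 - 17*sqrt(2)*l/4 - 3*l - 3*sqrt(2)/2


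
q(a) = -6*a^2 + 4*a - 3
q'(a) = 4 - 12*a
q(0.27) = -2.36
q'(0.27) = 0.76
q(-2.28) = -43.31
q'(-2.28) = 31.36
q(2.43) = -28.71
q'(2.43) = -25.16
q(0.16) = -2.51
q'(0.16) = 2.08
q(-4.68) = -153.13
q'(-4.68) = 60.16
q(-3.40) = -85.96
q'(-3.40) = 44.80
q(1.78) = -14.89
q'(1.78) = -17.36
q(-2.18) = -40.23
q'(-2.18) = 30.16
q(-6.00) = -243.00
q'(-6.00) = 76.00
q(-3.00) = -69.00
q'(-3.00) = 40.00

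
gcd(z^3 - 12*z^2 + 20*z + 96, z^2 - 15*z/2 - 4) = z - 8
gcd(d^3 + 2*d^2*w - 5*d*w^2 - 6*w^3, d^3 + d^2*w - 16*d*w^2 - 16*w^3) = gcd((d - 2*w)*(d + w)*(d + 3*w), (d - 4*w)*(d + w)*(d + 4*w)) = d + w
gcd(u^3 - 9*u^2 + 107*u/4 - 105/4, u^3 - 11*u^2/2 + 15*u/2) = u^2 - 11*u/2 + 15/2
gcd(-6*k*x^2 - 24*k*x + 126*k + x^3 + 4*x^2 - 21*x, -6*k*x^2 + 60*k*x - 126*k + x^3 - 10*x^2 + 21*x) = -6*k*x + 18*k + x^2 - 3*x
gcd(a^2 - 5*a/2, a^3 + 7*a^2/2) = a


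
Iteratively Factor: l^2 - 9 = (l - 3)*(l + 3)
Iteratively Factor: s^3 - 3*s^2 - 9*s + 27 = (s + 3)*(s^2 - 6*s + 9) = (s - 3)*(s + 3)*(s - 3)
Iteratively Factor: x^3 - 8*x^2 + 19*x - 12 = (x - 1)*(x^2 - 7*x + 12) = (x - 3)*(x - 1)*(x - 4)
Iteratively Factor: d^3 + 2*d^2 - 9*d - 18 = (d - 3)*(d^2 + 5*d + 6) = (d - 3)*(d + 3)*(d + 2)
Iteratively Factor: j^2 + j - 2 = (j + 2)*(j - 1)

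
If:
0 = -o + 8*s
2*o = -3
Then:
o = -3/2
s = -3/16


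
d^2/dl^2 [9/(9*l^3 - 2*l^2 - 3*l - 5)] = 18*((2 - 27*l)*(-9*l^3 + 2*l^2 + 3*l + 5) - (-27*l^2 + 4*l + 3)^2)/(-9*l^3 + 2*l^2 + 3*l + 5)^3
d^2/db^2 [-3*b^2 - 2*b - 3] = -6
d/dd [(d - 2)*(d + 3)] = 2*d + 1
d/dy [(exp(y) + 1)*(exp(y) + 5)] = 2*(exp(y) + 3)*exp(y)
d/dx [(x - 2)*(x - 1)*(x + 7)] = 3*x^2 + 8*x - 19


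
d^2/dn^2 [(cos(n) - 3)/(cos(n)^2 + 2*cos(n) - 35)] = (-9*(1 - cos(2*n))^2*cos(n)/4 + 7*(1 - cos(2*n))^2/2 - 983*cos(n) + 186*cos(2*n) - 99*cos(3*n)/2 + cos(5*n)/2 + 78)/((cos(n) - 5)^3*(cos(n) + 7)^3)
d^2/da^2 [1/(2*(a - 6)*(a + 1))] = ((a - 6)^2 + (a - 6)*(a + 1) + (a + 1)^2)/((a - 6)^3*(a + 1)^3)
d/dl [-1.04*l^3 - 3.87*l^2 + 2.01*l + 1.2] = -3.12*l^2 - 7.74*l + 2.01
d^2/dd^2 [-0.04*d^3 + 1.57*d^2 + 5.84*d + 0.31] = 3.14 - 0.24*d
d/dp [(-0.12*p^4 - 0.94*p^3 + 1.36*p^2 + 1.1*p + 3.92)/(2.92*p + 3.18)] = (-1.0512*p^4 - 7.016*p^3 - 4.9964*p^2 + 8.6496*p - 7.9484)/(8.5264*p^2 + 18.5712*p + 10.1124)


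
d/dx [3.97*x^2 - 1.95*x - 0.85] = 7.94*x - 1.95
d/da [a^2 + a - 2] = 2*a + 1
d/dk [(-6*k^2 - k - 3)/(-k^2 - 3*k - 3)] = (17*k^2 + 30*k - 6)/(k^4 + 6*k^3 + 15*k^2 + 18*k + 9)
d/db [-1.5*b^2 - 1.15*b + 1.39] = -3.0*b - 1.15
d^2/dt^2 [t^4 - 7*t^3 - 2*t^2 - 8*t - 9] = 12*t^2 - 42*t - 4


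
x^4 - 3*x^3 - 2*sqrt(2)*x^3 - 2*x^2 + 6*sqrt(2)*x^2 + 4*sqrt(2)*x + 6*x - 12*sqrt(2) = (x - 3)*(x - 2*sqrt(2))*(x - sqrt(2))*(x + sqrt(2))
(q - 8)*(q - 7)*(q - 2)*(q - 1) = q^4 - 18*q^3 + 103*q^2 - 198*q + 112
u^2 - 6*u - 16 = (u - 8)*(u + 2)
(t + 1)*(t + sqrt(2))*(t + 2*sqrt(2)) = t^3 + t^2 + 3*sqrt(2)*t^2 + 4*t + 3*sqrt(2)*t + 4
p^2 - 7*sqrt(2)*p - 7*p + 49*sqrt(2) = (p - 7)*(p - 7*sqrt(2))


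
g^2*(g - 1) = g^3 - g^2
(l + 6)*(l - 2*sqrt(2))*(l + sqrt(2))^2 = l^4 + 6*l^3 - 6*l^2 - 36*l - 4*sqrt(2)*l - 24*sqrt(2)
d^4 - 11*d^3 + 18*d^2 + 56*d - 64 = (d - 8)*(d - 4)*(d - 1)*(d + 2)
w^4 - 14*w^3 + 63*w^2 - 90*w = w*(w - 6)*(w - 5)*(w - 3)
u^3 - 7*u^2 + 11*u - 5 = (u - 5)*(u - 1)^2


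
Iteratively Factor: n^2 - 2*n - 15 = (n - 5)*(n + 3)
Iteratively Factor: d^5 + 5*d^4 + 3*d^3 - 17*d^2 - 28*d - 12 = (d + 3)*(d^4 + 2*d^3 - 3*d^2 - 8*d - 4) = (d - 2)*(d + 3)*(d^3 + 4*d^2 + 5*d + 2) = (d - 2)*(d + 2)*(d + 3)*(d^2 + 2*d + 1) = (d - 2)*(d + 1)*(d + 2)*(d + 3)*(d + 1)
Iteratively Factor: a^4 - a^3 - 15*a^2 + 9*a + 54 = (a + 3)*(a^3 - 4*a^2 - 3*a + 18) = (a + 2)*(a + 3)*(a^2 - 6*a + 9) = (a - 3)*(a + 2)*(a + 3)*(a - 3)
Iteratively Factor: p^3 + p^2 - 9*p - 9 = (p + 3)*(p^2 - 2*p - 3) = (p + 1)*(p + 3)*(p - 3)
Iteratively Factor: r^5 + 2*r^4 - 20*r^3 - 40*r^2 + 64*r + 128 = (r + 4)*(r^4 - 2*r^3 - 12*r^2 + 8*r + 32) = (r + 2)*(r + 4)*(r^3 - 4*r^2 - 4*r + 16) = (r - 4)*(r + 2)*(r + 4)*(r^2 - 4) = (r - 4)*(r + 2)^2*(r + 4)*(r - 2)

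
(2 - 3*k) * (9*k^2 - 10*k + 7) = -27*k^3 + 48*k^2 - 41*k + 14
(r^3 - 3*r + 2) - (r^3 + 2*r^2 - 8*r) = -2*r^2 + 5*r + 2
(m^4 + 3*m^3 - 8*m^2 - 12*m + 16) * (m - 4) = m^5 - m^4 - 20*m^3 + 20*m^2 + 64*m - 64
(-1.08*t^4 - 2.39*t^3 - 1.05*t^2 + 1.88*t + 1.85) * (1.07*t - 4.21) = -1.1556*t^5 + 1.9895*t^4 + 8.9384*t^3 + 6.4321*t^2 - 5.9353*t - 7.7885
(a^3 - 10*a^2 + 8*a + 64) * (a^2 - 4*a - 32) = a^5 - 14*a^4 + 16*a^3 + 352*a^2 - 512*a - 2048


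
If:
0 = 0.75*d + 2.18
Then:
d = -2.91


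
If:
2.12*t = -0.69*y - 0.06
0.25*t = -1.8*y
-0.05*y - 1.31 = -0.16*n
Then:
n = 8.19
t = -0.03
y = 0.00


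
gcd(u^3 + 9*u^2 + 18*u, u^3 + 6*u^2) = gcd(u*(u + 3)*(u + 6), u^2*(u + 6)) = u^2 + 6*u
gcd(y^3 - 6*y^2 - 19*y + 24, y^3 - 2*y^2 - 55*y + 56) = y^2 - 9*y + 8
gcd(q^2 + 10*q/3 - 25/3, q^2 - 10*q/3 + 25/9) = q - 5/3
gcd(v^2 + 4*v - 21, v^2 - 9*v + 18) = v - 3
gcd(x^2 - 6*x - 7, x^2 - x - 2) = x + 1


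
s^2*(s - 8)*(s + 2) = s^4 - 6*s^3 - 16*s^2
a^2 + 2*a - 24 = (a - 4)*(a + 6)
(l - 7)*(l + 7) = l^2 - 49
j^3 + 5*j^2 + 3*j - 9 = (j - 1)*(j + 3)^2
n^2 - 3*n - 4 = (n - 4)*(n + 1)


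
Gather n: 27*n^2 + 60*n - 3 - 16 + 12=27*n^2 + 60*n - 7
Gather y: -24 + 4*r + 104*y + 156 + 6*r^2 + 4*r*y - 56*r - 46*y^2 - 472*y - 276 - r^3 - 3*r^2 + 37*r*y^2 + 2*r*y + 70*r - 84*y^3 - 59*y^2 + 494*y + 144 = -r^3 + 3*r^2 + 18*r - 84*y^3 + y^2*(37*r - 105) + y*(6*r + 126)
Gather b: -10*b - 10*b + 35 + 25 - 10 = 50 - 20*b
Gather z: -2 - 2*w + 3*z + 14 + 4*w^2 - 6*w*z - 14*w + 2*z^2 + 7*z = 4*w^2 - 16*w + 2*z^2 + z*(10 - 6*w) + 12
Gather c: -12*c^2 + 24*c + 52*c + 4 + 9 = -12*c^2 + 76*c + 13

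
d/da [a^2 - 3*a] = 2*a - 3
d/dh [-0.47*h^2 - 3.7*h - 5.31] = -0.94*h - 3.7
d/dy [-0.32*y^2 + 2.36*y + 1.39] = 2.36 - 0.64*y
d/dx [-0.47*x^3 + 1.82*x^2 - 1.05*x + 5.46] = -1.41*x^2 + 3.64*x - 1.05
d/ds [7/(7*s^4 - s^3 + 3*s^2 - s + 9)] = 7*(-28*s^3 + 3*s^2 - 6*s + 1)/(7*s^4 - s^3 + 3*s^2 - s + 9)^2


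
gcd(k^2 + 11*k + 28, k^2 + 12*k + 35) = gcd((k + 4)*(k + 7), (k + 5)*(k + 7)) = k + 7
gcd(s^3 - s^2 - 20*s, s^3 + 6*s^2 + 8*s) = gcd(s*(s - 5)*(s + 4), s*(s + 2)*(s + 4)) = s^2 + 4*s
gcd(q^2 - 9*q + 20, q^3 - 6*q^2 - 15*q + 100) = q - 5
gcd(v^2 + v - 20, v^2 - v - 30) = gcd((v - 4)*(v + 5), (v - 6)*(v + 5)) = v + 5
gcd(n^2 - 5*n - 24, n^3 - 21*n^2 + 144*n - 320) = n - 8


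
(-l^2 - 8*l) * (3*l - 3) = -3*l^3 - 21*l^2 + 24*l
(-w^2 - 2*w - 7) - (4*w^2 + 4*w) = -5*w^2 - 6*w - 7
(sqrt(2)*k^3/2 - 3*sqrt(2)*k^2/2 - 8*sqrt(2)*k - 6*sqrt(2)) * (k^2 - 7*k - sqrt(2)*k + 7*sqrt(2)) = sqrt(2)*k^5/2 - 5*sqrt(2)*k^4 - k^4 + 5*sqrt(2)*k^3/2 + 10*k^3 - 5*k^2 + 50*sqrt(2)*k^2 - 100*k + 42*sqrt(2)*k - 84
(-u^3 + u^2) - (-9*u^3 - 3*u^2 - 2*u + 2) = 8*u^3 + 4*u^2 + 2*u - 2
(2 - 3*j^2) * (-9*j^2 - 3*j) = 27*j^4 + 9*j^3 - 18*j^2 - 6*j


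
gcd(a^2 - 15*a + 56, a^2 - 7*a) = a - 7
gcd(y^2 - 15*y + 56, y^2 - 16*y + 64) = y - 8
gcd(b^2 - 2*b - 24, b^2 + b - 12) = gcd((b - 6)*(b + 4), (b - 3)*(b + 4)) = b + 4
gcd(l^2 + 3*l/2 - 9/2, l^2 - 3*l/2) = l - 3/2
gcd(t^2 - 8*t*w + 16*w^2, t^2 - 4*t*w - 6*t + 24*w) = t - 4*w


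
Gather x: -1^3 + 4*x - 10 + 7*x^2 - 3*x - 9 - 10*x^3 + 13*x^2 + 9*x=-10*x^3 + 20*x^2 + 10*x - 20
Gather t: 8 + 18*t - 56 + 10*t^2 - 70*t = 10*t^2 - 52*t - 48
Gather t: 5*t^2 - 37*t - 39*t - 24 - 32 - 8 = 5*t^2 - 76*t - 64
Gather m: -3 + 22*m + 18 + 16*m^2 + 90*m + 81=16*m^2 + 112*m + 96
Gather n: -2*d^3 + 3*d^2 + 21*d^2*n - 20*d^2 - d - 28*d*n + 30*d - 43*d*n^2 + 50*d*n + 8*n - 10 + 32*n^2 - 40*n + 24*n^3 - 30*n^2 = -2*d^3 - 17*d^2 + 29*d + 24*n^3 + n^2*(2 - 43*d) + n*(21*d^2 + 22*d - 32) - 10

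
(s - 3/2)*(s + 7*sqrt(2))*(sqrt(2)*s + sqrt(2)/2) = sqrt(2)*s^3 - sqrt(2)*s^2 + 14*s^2 - 14*s - 3*sqrt(2)*s/4 - 21/2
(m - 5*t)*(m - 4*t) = m^2 - 9*m*t + 20*t^2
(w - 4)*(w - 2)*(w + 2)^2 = w^4 - 2*w^3 - 12*w^2 + 8*w + 32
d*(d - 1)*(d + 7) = d^3 + 6*d^2 - 7*d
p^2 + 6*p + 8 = (p + 2)*(p + 4)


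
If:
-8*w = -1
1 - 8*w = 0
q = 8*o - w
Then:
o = q/8 + 1/64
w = 1/8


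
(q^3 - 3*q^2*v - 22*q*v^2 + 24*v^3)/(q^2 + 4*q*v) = q - 7*v + 6*v^2/q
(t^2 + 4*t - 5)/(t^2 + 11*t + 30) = (t - 1)/(t + 6)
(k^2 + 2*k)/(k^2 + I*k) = (k + 2)/(k + I)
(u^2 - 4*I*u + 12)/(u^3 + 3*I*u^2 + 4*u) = (u^2 - 4*I*u + 12)/(u*(u^2 + 3*I*u + 4))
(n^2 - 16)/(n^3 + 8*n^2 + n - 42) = (n^2 - 16)/(n^3 + 8*n^2 + n - 42)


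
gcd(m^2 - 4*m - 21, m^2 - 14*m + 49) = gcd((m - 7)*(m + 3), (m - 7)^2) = m - 7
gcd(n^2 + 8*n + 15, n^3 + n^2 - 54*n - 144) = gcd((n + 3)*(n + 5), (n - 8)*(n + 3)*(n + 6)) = n + 3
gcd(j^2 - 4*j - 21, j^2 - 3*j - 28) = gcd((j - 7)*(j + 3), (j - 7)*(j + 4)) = j - 7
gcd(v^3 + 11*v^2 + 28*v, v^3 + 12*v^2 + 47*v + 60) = v + 4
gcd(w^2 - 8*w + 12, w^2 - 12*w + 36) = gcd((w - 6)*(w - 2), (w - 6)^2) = w - 6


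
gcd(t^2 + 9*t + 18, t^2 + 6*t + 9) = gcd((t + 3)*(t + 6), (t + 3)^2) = t + 3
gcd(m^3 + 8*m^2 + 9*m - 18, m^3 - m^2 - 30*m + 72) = m + 6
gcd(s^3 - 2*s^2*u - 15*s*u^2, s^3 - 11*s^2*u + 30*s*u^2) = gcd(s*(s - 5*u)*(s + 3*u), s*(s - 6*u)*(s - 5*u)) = s^2 - 5*s*u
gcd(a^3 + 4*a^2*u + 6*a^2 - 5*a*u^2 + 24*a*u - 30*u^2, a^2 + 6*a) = a + 6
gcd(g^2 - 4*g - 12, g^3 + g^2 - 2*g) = g + 2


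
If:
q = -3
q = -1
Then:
No Solution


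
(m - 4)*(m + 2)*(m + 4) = m^3 + 2*m^2 - 16*m - 32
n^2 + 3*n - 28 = (n - 4)*(n + 7)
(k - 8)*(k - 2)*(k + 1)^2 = k^4 - 8*k^3 - 3*k^2 + 22*k + 16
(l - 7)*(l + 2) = l^2 - 5*l - 14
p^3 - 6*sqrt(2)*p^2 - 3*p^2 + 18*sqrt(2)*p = p*(p - 3)*(p - 6*sqrt(2))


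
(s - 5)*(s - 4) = s^2 - 9*s + 20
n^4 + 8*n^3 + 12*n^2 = n^2*(n + 2)*(n + 6)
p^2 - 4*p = p*(p - 4)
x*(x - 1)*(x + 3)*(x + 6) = x^4 + 8*x^3 + 9*x^2 - 18*x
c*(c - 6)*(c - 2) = c^3 - 8*c^2 + 12*c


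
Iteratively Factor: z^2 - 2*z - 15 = (z - 5)*(z + 3)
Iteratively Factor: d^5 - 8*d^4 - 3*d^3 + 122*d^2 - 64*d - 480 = (d + 3)*(d^4 - 11*d^3 + 30*d^2 + 32*d - 160) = (d + 2)*(d + 3)*(d^3 - 13*d^2 + 56*d - 80) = (d - 5)*(d + 2)*(d + 3)*(d^2 - 8*d + 16) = (d - 5)*(d - 4)*(d + 2)*(d + 3)*(d - 4)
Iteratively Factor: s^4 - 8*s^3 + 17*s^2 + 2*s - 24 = (s - 3)*(s^3 - 5*s^2 + 2*s + 8) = (s - 3)*(s - 2)*(s^2 - 3*s - 4) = (s - 4)*(s - 3)*(s - 2)*(s + 1)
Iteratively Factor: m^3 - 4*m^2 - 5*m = (m - 5)*(m^2 + m) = (m - 5)*(m + 1)*(m)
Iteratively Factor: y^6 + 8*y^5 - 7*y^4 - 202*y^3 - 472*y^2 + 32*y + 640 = (y + 2)*(y^5 + 6*y^4 - 19*y^3 - 164*y^2 - 144*y + 320) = (y - 5)*(y + 2)*(y^4 + 11*y^3 + 36*y^2 + 16*y - 64) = (y - 5)*(y + 2)*(y + 4)*(y^3 + 7*y^2 + 8*y - 16) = (y - 5)*(y + 2)*(y + 4)^2*(y^2 + 3*y - 4) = (y - 5)*(y + 2)*(y + 4)^3*(y - 1)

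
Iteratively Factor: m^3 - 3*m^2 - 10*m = (m)*(m^2 - 3*m - 10) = m*(m - 5)*(m + 2)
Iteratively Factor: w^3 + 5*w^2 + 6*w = (w + 3)*(w^2 + 2*w) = w*(w + 3)*(w + 2)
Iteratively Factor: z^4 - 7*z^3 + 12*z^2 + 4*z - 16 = (z - 2)*(z^3 - 5*z^2 + 2*z + 8) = (z - 4)*(z - 2)*(z^2 - z - 2) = (z - 4)*(z - 2)*(z + 1)*(z - 2)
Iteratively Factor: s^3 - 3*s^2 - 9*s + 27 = (s - 3)*(s^2 - 9) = (s - 3)*(s + 3)*(s - 3)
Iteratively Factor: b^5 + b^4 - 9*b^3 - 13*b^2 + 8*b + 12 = (b + 2)*(b^4 - b^3 - 7*b^2 + b + 6) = (b - 3)*(b + 2)*(b^3 + 2*b^2 - b - 2) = (b - 3)*(b + 2)^2*(b^2 - 1) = (b - 3)*(b + 1)*(b + 2)^2*(b - 1)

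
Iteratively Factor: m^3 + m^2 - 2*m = (m)*(m^2 + m - 2) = m*(m + 2)*(m - 1)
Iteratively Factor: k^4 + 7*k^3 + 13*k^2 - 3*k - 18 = (k + 2)*(k^3 + 5*k^2 + 3*k - 9) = (k + 2)*(k + 3)*(k^2 + 2*k - 3) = (k - 1)*(k + 2)*(k + 3)*(k + 3)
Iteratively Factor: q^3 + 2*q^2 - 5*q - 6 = (q + 1)*(q^2 + q - 6) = (q + 1)*(q + 3)*(q - 2)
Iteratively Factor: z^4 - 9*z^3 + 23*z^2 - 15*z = (z - 3)*(z^3 - 6*z^2 + 5*z) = z*(z - 3)*(z^2 - 6*z + 5) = z*(z - 5)*(z - 3)*(z - 1)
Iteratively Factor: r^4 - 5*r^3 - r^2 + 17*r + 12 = (r - 4)*(r^3 - r^2 - 5*r - 3) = (r - 4)*(r - 3)*(r^2 + 2*r + 1) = (r - 4)*(r - 3)*(r + 1)*(r + 1)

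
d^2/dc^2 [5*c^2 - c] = 10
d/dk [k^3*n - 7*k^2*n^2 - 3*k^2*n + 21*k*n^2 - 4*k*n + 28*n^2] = n*(3*k^2 - 14*k*n - 6*k + 21*n - 4)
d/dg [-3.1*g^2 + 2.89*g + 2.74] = 2.89 - 6.2*g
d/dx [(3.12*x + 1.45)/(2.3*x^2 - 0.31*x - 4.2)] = (7.176*x^2 - 0.9672*x - (3.12*x + 1.45)*(4.6*x - 0.31) - 13.104)/(-2.3*x^2 + 0.31*x + 4.2)^2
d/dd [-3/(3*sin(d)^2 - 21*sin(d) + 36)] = (2*sin(d) - 7)*cos(d)/(sin(d)^2 - 7*sin(d) + 12)^2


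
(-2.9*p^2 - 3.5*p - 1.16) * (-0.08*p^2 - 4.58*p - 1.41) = 0.232*p^4 + 13.562*p^3 + 20.2118*p^2 + 10.2478*p + 1.6356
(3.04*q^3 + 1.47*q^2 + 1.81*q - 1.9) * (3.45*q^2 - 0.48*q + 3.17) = 10.488*q^5 + 3.6123*q^4 + 15.1757*q^3 - 2.7639*q^2 + 6.6497*q - 6.023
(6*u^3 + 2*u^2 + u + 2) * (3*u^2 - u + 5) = 18*u^5 + 31*u^3 + 15*u^2 + 3*u + 10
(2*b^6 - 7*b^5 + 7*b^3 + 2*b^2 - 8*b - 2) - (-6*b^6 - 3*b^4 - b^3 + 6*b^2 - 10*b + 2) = 8*b^6 - 7*b^5 + 3*b^4 + 8*b^3 - 4*b^2 + 2*b - 4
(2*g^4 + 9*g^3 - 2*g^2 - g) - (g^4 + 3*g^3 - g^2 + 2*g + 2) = g^4 + 6*g^3 - g^2 - 3*g - 2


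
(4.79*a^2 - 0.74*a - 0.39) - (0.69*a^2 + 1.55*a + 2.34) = 4.1*a^2 - 2.29*a - 2.73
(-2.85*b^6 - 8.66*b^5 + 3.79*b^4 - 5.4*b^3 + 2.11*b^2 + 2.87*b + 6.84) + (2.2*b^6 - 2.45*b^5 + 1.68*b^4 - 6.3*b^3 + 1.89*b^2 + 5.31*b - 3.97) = -0.65*b^6 - 11.11*b^5 + 5.47*b^4 - 11.7*b^3 + 4.0*b^2 + 8.18*b + 2.87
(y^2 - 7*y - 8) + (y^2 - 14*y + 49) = 2*y^2 - 21*y + 41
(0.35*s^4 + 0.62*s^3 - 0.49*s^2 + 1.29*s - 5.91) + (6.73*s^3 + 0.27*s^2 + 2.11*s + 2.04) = 0.35*s^4 + 7.35*s^3 - 0.22*s^2 + 3.4*s - 3.87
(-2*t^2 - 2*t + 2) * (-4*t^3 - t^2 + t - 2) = 8*t^5 + 10*t^4 - 8*t^3 + 6*t - 4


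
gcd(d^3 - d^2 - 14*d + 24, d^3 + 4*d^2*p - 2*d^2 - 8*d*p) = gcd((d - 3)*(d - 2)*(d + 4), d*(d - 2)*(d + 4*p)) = d - 2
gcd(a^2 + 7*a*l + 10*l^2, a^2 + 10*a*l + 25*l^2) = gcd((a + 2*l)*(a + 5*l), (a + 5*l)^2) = a + 5*l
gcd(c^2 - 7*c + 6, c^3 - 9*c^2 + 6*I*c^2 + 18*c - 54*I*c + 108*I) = c - 6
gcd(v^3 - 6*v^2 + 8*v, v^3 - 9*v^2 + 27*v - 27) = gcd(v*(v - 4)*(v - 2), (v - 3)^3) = 1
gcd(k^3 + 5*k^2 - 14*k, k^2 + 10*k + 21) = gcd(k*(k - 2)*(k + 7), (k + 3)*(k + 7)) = k + 7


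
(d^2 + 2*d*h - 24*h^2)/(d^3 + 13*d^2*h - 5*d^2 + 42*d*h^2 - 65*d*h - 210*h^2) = (d - 4*h)/(d^2 + 7*d*h - 5*d - 35*h)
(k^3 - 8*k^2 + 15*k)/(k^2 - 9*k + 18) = k*(k - 5)/(k - 6)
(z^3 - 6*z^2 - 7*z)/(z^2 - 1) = z*(z - 7)/(z - 1)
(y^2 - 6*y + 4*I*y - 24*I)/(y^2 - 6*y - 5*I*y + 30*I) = (y + 4*I)/(y - 5*I)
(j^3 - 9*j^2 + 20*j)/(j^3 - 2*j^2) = (j^2 - 9*j + 20)/(j*(j - 2))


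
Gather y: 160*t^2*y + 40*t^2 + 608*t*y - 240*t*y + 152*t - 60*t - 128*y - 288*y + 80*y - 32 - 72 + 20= 40*t^2 + 92*t + y*(160*t^2 + 368*t - 336) - 84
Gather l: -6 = -6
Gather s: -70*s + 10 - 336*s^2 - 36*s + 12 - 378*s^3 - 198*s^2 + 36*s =-378*s^3 - 534*s^2 - 70*s + 22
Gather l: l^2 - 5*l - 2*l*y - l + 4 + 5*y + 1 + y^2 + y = l^2 + l*(-2*y - 6) + y^2 + 6*y + 5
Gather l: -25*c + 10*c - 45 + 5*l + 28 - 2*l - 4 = -15*c + 3*l - 21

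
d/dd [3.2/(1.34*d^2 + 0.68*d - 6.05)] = (-8.576*d - 2.176)/(1.34*d^2 + 0.68*d - 6.05)^2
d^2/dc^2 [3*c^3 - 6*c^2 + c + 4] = 18*c - 12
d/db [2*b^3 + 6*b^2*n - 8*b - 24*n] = 6*b^2 + 12*b*n - 8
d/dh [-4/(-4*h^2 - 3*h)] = 4*(-8*h - 3)/(h^2*(4*h + 3)^2)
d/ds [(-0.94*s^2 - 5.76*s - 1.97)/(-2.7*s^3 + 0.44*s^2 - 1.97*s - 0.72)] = (-2.538*s^4 - 31.104*s^3 - 11.5708*s^2 + 3.0872*s + 0.2663)/(7.29*s^6 - 2.376*s^5 + 10.8316*s^4 + 2.1544*s^3 + 3.2473*s^2 + 2.8368*s + 0.5184)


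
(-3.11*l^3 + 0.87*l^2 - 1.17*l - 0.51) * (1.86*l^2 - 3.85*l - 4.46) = -5.7846*l^5 + 13.5917*l^4 + 8.3449*l^3 - 0.3243*l^2 + 7.1817*l + 2.2746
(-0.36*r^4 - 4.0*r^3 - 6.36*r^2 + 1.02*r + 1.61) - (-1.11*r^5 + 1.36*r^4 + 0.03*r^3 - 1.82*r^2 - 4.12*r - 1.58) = 1.11*r^5 - 1.72*r^4 - 4.03*r^3 - 4.54*r^2 + 5.14*r + 3.19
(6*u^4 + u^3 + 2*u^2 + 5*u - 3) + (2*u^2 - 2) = 6*u^4 + u^3 + 4*u^2 + 5*u - 5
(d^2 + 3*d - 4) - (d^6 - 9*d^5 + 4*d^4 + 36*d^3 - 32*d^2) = -d^6 + 9*d^5 - 4*d^4 - 36*d^3 + 33*d^2 + 3*d - 4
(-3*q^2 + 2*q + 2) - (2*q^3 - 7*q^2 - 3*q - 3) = -2*q^3 + 4*q^2 + 5*q + 5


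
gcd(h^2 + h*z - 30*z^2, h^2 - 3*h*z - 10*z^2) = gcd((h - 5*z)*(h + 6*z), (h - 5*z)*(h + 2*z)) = -h + 5*z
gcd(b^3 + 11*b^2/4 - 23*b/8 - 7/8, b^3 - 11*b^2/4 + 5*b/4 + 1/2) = b^2 - 3*b/4 - 1/4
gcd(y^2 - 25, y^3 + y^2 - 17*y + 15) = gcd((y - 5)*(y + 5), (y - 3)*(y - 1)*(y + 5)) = y + 5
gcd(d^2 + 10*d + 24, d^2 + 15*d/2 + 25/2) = 1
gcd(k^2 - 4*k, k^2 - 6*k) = k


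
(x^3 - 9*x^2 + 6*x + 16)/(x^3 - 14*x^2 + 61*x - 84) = (x^3 - 9*x^2 + 6*x + 16)/(x^3 - 14*x^2 + 61*x - 84)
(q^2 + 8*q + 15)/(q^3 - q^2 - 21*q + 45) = (q + 3)/(q^2 - 6*q + 9)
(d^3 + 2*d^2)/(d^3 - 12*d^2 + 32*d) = d*(d + 2)/(d^2 - 12*d + 32)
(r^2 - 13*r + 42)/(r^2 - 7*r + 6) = (r - 7)/(r - 1)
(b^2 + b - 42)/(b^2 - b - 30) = (b + 7)/(b + 5)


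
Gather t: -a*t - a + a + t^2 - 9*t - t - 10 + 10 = t^2 + t*(-a - 10)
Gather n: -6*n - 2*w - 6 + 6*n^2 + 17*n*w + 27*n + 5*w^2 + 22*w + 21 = 6*n^2 + n*(17*w + 21) + 5*w^2 + 20*w + 15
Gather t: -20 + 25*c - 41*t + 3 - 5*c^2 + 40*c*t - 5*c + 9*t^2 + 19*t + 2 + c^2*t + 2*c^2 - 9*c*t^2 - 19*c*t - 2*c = -3*c^2 + 18*c + t^2*(9 - 9*c) + t*(c^2 + 21*c - 22) - 15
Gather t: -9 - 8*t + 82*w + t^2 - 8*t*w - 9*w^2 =t^2 + t*(-8*w - 8) - 9*w^2 + 82*w - 9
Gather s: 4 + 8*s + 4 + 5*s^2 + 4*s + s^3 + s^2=s^3 + 6*s^2 + 12*s + 8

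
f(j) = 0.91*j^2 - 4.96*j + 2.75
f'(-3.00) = -10.42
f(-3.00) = 25.82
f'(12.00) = 16.88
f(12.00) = 74.27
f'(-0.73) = -6.29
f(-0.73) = 6.86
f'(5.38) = 4.83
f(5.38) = 2.40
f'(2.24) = -0.88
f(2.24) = -3.79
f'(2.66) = -0.12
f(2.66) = -4.00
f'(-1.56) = -7.80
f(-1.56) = 12.70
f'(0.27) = -4.47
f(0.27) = 1.48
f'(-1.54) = -7.76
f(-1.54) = 12.55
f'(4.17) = 2.63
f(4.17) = -2.11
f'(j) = 1.82*j - 4.96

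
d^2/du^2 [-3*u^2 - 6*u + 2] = -6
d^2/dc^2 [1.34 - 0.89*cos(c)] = 0.89*cos(c)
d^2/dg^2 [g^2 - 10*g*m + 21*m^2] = 2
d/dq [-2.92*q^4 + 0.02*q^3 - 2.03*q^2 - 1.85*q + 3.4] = -11.68*q^3 + 0.06*q^2 - 4.06*q - 1.85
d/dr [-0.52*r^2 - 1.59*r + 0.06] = -1.04*r - 1.59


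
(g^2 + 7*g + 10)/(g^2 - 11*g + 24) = (g^2 + 7*g + 10)/(g^2 - 11*g + 24)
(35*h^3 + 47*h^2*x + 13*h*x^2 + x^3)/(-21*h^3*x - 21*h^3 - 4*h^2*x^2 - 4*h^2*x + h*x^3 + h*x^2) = (35*h^3 + 47*h^2*x + 13*h*x^2 + x^3)/(h*(-21*h^2*x - 21*h^2 - 4*h*x^2 - 4*h*x + x^3 + x^2))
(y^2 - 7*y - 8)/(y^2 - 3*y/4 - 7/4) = 4*(y - 8)/(4*y - 7)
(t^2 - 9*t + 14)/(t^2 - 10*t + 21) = (t - 2)/(t - 3)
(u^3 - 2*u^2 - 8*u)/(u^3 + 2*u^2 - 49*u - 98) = u*(u - 4)/(u^2 - 49)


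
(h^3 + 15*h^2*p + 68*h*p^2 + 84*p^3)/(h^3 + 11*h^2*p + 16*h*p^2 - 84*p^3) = (-h - 2*p)/(-h + 2*p)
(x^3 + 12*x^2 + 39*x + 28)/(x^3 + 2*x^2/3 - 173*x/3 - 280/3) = 3*(x^2 + 5*x + 4)/(3*x^2 - 19*x - 40)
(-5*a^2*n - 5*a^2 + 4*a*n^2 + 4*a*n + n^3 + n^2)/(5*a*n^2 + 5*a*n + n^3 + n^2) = (-a + n)/n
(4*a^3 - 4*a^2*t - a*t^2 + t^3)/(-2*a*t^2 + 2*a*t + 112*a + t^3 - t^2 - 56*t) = (-2*a^2 + a*t + t^2)/(t^2 - t - 56)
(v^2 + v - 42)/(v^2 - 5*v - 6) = (v + 7)/(v + 1)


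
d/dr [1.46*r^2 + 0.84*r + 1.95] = 2.92*r + 0.84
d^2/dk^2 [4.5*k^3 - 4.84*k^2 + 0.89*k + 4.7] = 27.0*k - 9.68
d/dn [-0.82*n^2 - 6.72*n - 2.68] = -1.64*n - 6.72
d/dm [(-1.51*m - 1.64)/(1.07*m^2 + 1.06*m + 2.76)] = (1.6157*m^2 + 3.5096*m - 2.4292)/(1.1449*m^4 + 2.2684*m^3 + 7.03*m^2 + 5.8512*m + 7.6176)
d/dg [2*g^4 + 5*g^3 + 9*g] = 8*g^3 + 15*g^2 + 9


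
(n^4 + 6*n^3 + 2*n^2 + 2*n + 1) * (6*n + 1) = 6*n^5 + 37*n^4 + 18*n^3 + 14*n^2 + 8*n + 1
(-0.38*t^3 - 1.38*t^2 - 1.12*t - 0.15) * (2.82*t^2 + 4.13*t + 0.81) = -1.0716*t^5 - 5.461*t^4 - 9.1656*t^3 - 6.1664*t^2 - 1.5267*t - 0.1215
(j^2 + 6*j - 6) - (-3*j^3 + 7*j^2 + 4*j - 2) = 3*j^3 - 6*j^2 + 2*j - 4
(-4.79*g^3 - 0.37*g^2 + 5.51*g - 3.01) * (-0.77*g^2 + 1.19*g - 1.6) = 3.6883*g^5 - 5.4152*g^4 + 2.981*g^3 + 9.4666*g^2 - 12.3979*g + 4.816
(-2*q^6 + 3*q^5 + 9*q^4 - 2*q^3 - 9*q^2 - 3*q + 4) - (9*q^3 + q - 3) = -2*q^6 + 3*q^5 + 9*q^4 - 11*q^3 - 9*q^2 - 4*q + 7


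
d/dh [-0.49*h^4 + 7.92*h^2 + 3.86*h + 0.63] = -1.96*h^3 + 15.84*h + 3.86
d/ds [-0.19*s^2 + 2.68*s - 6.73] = 2.68 - 0.38*s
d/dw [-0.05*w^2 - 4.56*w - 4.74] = -0.1*w - 4.56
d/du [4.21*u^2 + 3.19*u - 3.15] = 8.42*u + 3.19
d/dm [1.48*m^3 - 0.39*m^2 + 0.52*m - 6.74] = 4.44*m^2 - 0.78*m + 0.52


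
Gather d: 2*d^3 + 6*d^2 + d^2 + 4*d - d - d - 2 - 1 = 2*d^3 + 7*d^2 + 2*d - 3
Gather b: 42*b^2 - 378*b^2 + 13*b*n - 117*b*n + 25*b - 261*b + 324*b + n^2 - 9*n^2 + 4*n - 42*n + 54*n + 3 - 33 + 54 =-336*b^2 + b*(88 - 104*n) - 8*n^2 + 16*n + 24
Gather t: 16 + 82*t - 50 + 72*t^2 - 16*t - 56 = 72*t^2 + 66*t - 90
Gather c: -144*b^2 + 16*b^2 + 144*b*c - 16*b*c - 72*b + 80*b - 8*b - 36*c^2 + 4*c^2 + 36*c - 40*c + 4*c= -128*b^2 + 128*b*c - 32*c^2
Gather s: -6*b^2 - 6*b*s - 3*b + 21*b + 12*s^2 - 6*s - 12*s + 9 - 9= -6*b^2 + 18*b + 12*s^2 + s*(-6*b - 18)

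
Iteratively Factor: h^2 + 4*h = (h + 4)*(h)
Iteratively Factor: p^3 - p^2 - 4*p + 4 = (p + 2)*(p^2 - 3*p + 2) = (p - 2)*(p + 2)*(p - 1)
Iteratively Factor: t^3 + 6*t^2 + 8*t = (t)*(t^2 + 6*t + 8) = t*(t + 2)*(t + 4)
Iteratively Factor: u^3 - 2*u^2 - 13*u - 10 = (u + 2)*(u^2 - 4*u - 5) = (u + 1)*(u + 2)*(u - 5)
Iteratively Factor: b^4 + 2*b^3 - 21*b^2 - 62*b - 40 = (b - 5)*(b^3 + 7*b^2 + 14*b + 8) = (b - 5)*(b + 2)*(b^2 + 5*b + 4) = (b - 5)*(b + 2)*(b + 4)*(b + 1)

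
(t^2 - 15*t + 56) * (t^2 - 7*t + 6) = t^4 - 22*t^3 + 167*t^2 - 482*t + 336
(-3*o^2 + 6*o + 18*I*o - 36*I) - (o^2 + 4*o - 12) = -4*o^2 + 2*o + 18*I*o + 12 - 36*I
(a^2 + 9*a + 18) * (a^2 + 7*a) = a^4 + 16*a^3 + 81*a^2 + 126*a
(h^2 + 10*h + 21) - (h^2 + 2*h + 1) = 8*h + 20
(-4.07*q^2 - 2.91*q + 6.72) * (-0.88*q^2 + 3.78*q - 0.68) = 3.5816*q^4 - 12.8238*q^3 - 14.1458*q^2 + 27.3804*q - 4.5696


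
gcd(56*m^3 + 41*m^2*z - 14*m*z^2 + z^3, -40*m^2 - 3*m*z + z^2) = -8*m + z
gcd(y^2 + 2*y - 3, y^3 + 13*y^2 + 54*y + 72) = y + 3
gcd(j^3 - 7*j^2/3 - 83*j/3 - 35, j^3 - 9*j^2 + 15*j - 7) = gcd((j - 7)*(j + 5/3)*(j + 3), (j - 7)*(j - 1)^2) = j - 7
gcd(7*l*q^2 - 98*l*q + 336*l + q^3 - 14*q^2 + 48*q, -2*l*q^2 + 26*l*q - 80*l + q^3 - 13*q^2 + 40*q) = q - 8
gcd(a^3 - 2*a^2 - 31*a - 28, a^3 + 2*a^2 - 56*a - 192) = a + 4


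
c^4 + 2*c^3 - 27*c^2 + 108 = (c - 3)^2*(c + 2)*(c + 6)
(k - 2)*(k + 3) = k^2 + k - 6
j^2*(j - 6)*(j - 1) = j^4 - 7*j^3 + 6*j^2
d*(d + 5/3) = d^2 + 5*d/3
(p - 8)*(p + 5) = p^2 - 3*p - 40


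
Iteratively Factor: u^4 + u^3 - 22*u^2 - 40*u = (u)*(u^3 + u^2 - 22*u - 40) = u*(u + 2)*(u^2 - u - 20) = u*(u - 5)*(u + 2)*(u + 4)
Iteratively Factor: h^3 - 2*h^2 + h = (h - 1)*(h^2 - h) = h*(h - 1)*(h - 1)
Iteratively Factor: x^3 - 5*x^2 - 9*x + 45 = (x - 3)*(x^2 - 2*x - 15) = (x - 5)*(x - 3)*(x + 3)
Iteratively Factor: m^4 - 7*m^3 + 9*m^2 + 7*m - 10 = (m - 2)*(m^3 - 5*m^2 - m + 5) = (m - 2)*(m + 1)*(m^2 - 6*m + 5) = (m - 2)*(m - 1)*(m + 1)*(m - 5)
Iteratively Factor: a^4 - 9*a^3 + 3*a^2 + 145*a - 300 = (a - 5)*(a^3 - 4*a^2 - 17*a + 60) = (a - 5)*(a + 4)*(a^2 - 8*a + 15) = (a - 5)*(a - 3)*(a + 4)*(a - 5)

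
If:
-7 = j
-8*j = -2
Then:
No Solution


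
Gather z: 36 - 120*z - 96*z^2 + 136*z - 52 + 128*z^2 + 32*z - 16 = 32*z^2 + 48*z - 32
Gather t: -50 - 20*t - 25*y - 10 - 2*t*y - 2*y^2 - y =t*(-2*y - 20) - 2*y^2 - 26*y - 60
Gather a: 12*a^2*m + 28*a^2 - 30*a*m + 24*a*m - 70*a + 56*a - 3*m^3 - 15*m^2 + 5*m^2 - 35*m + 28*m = a^2*(12*m + 28) + a*(-6*m - 14) - 3*m^3 - 10*m^2 - 7*m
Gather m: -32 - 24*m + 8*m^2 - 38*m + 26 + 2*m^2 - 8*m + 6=10*m^2 - 70*m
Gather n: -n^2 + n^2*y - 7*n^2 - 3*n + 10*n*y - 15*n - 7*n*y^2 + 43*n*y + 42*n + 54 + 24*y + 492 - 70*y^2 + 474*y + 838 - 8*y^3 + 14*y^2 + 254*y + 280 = n^2*(y - 8) + n*(-7*y^2 + 53*y + 24) - 8*y^3 - 56*y^2 + 752*y + 1664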